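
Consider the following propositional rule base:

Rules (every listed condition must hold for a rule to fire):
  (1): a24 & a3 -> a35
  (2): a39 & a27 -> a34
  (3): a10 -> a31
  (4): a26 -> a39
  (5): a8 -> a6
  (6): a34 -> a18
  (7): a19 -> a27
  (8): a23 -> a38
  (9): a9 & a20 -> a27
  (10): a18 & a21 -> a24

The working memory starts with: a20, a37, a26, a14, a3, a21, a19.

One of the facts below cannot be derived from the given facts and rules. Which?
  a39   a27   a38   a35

Round 1: (4) [a26 -> a39]; (7) [a19 -> a27]. Adds a39, a27.
Round 2: (2) [a39 & a27 -> a34]. Adds a34.
Round 3: (6) [a34 -> a18]. Adds a18.
Round 4: (10) [a18 & a21 -> a24]. Adds a24.
Round 5: (1) [a24 & a3 -> a35]. Adds a35.
Derived: a39 (round 1), a35 (round 5), a27 (round 1). a38 never appears in any round.

a38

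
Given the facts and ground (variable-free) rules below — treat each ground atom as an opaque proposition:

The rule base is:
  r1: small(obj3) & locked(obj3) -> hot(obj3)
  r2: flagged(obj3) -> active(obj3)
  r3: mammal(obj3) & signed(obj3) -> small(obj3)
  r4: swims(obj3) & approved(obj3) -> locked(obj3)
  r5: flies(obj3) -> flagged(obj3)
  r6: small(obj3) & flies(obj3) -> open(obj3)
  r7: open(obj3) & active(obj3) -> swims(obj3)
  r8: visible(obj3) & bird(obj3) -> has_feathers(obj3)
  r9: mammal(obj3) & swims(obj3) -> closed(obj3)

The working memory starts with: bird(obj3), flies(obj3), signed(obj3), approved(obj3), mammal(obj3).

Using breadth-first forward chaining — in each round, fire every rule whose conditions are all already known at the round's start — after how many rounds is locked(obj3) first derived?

4

Round 1 fires r3, r5, giving small(obj3), flagged(obj3).
Round 2 fires r2, r6, giving active(obj3), open(obj3).
Round 3 fires r7, giving swims(obj3).
Round 4 fires r4, r9, giving locked(obj3), closed(obj3).
locked(obj3) first appears in round 4.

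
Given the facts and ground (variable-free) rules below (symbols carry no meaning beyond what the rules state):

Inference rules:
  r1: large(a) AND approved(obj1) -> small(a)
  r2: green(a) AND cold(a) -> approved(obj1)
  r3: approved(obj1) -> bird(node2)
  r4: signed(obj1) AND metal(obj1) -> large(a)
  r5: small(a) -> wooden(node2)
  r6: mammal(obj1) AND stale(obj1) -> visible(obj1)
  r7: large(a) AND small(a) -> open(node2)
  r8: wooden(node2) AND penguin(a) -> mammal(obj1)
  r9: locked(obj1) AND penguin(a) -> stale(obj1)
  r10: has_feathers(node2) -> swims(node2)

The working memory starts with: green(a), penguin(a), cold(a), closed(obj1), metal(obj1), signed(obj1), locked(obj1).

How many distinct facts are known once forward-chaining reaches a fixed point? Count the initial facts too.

[1] r2 [green(a) AND cold(a) -> approved(obj1)]; r4 [signed(obj1) AND metal(obj1) -> large(a)]; r9 [locked(obj1) AND penguin(a) -> stale(obj1)]. ⇒ new: approved(obj1), large(a), stale(obj1).
[2] r1 [large(a) AND approved(obj1) -> small(a)]; r3 [approved(obj1) -> bird(node2)]. ⇒ new: small(a), bird(node2).
[3] r5 [small(a) -> wooden(node2)]; r7 [large(a) AND small(a) -> open(node2)]. ⇒ new: wooden(node2), open(node2).
[4] r8 [wooden(node2) AND penguin(a) -> mammal(obj1)]. ⇒ new: mammal(obj1).
[5] r6 [mammal(obj1) AND stale(obj1) -> visible(obj1)]. ⇒ new: visible(obj1).
Closure: {approved(obj1), bird(node2), closed(obj1), cold(a), green(a), large(a), locked(obj1), mammal(obj1), metal(obj1), open(node2), penguin(a), signed(obj1), small(a), stale(obj1), visible(obj1), wooden(node2)} — 16 facts.

16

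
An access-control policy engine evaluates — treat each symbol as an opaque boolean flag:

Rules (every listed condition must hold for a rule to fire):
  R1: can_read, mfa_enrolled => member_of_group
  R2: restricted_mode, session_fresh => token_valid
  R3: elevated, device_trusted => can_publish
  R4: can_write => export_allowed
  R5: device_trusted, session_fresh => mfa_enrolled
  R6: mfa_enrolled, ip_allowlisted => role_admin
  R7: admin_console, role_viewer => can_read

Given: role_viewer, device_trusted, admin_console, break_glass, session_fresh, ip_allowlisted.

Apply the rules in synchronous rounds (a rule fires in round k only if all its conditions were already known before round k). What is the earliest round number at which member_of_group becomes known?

2

Round 1 fires R5, R7, giving mfa_enrolled, can_read.
Round 2 fires R1, R6, giving member_of_group, role_admin.
member_of_group first appears in round 2.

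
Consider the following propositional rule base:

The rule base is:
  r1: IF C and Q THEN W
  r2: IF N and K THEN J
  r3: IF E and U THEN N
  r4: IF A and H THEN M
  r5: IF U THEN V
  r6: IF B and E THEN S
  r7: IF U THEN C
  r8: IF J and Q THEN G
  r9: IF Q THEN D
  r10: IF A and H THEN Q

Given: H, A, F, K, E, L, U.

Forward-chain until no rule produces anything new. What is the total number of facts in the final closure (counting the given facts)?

Round 1: r3 [IF E and U THEN N]; r4 [IF A and H THEN M]; r5 [IF U THEN V]; r7 [IF U THEN C]; r10 [IF A and H THEN Q]. Adds N, M, V, C, Q.
Round 2: r1 [IF C and Q THEN W]; r2 [IF N and K THEN J]; r9 [IF Q THEN D]. Adds W, J, D.
Round 3: r8 [IF J and Q THEN G]. Adds G.
Closure: {A, C, D, E, F, G, H, J, K, L, M, N, Q, U, V, W} — 16 facts.

16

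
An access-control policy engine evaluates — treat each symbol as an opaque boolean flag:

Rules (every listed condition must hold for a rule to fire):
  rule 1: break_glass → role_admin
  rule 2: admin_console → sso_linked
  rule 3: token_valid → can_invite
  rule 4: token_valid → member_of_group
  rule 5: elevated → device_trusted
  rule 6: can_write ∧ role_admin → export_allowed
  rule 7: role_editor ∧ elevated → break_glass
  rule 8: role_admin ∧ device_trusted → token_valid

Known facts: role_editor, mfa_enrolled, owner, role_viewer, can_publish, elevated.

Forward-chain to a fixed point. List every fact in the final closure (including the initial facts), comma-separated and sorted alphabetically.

Round 1 — rule 5, rule 7, derive device_trusted, break_glass.
Round 2 — rule 1, derive role_admin.
Round 3 — rule 8, derive token_valid.
Round 4 — rule 3, rule 4, derive can_invite, member_of_group.

break_glass, can_invite, can_publish, device_trusted, elevated, member_of_group, mfa_enrolled, owner, role_admin, role_editor, role_viewer, token_valid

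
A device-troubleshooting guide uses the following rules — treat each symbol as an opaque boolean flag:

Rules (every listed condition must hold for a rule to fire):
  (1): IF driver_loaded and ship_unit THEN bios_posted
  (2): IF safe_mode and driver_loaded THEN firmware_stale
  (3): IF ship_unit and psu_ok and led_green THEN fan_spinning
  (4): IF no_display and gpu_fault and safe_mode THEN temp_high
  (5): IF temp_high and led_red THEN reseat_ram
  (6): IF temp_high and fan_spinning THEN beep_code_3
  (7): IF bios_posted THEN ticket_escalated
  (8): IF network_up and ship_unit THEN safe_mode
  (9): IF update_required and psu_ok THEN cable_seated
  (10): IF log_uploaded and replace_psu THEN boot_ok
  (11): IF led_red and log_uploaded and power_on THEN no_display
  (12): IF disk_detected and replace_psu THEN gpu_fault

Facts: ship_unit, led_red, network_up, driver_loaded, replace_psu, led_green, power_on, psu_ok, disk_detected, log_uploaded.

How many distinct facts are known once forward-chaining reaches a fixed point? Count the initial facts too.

[1] (1) [IF driver_loaded and ship_unit THEN bios_posted]; (3) [IF ship_unit and psu_ok and led_green THEN fan_spinning]; (8) [IF network_up and ship_unit THEN safe_mode]; (10) [IF log_uploaded and replace_psu THEN boot_ok]; (11) [IF led_red and log_uploaded and power_on THEN no_display]; (12) [IF disk_detected and replace_psu THEN gpu_fault]. ⇒ new: bios_posted, fan_spinning, safe_mode, boot_ok, no_display, gpu_fault.
[2] (2) [IF safe_mode and driver_loaded THEN firmware_stale]; (4) [IF no_display and gpu_fault and safe_mode THEN temp_high]; (7) [IF bios_posted THEN ticket_escalated]. ⇒ new: firmware_stale, temp_high, ticket_escalated.
[3] (5) [IF temp_high and led_red THEN reseat_ram]; (6) [IF temp_high and fan_spinning THEN beep_code_3]. ⇒ new: reseat_ram, beep_code_3.
Closure: {beep_code_3, bios_posted, boot_ok, disk_detected, driver_loaded, fan_spinning, firmware_stale, gpu_fault, led_green, led_red, log_uploaded, network_up, no_display, power_on, psu_ok, replace_psu, reseat_ram, safe_mode, ship_unit, temp_high, ticket_escalated} — 21 facts.

21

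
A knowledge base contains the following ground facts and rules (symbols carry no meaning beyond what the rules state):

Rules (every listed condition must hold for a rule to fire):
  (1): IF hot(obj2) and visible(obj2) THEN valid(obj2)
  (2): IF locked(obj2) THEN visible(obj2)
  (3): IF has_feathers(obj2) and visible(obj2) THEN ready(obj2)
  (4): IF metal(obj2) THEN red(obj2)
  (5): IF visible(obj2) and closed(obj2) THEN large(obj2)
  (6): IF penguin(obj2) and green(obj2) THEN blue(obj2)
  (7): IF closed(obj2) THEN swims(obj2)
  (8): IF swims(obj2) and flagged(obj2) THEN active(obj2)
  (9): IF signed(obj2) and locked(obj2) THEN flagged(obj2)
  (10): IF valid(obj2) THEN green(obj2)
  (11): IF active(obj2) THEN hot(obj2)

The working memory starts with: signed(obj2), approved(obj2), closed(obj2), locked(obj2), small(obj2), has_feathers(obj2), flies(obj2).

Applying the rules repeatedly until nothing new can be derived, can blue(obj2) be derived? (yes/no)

Round 1 fires (2), (7), (9), giving visible(obj2), swims(obj2), flagged(obj2).
Round 2 fires (3), (5), (8), giving ready(obj2), large(obj2), active(obj2).
Round 3 fires (11), giving hot(obj2).
Round 4 fires (1), giving valid(obj2).
Round 5 fires (10), giving green(obj2).
Fixed point reached. blue(obj2) is concluded only by (6); (6) needs penguin(obj2) (never derived).

no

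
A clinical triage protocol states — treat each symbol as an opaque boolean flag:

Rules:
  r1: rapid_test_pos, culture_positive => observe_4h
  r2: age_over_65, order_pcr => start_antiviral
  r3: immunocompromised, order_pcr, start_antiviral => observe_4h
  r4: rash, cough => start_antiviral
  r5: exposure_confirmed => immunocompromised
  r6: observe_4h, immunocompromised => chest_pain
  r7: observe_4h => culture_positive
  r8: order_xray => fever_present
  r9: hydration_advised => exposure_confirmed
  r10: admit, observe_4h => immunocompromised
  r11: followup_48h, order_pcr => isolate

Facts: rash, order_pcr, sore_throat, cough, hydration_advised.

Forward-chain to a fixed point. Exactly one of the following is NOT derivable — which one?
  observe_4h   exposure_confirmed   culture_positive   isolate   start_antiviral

[1] r4 [rash, cough => start_antiviral]; r9 [hydration_advised => exposure_confirmed]. ⇒ new: start_antiviral, exposure_confirmed.
[2] r5 [exposure_confirmed => immunocompromised]. ⇒ new: immunocompromised.
[3] r3 [immunocompromised, order_pcr, start_antiviral => observe_4h]. ⇒ new: observe_4h.
[4] r6 [observe_4h, immunocompromised => chest_pain]; r7 [observe_4h => culture_positive]. ⇒ new: chest_pain, culture_positive.
Derived: observe_4h (round 3), culture_positive (round 4), exposure_confirmed (round 1), start_antiviral (round 1). isolate never appears in any round.

isolate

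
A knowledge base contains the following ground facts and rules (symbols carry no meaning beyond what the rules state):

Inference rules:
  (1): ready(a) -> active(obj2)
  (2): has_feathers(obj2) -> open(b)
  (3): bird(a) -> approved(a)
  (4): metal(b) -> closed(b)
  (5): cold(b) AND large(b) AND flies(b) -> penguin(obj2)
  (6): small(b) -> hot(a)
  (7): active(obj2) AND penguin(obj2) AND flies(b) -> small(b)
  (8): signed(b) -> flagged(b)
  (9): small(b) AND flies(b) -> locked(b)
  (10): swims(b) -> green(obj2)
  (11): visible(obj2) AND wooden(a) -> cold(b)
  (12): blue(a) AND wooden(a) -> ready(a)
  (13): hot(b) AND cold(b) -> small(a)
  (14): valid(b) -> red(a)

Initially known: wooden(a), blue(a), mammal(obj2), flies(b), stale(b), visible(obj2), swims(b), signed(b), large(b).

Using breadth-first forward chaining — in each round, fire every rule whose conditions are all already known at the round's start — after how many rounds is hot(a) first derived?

4

Round 1: (8) [signed(b) -> flagged(b)]; (10) [swims(b) -> green(obj2)]; (11) [visible(obj2) AND wooden(a) -> cold(b)]; (12) [blue(a) AND wooden(a) -> ready(a)]. Adds flagged(b), green(obj2), cold(b), ready(a).
Round 2: (1) [ready(a) -> active(obj2)]; (5) [cold(b) AND large(b) AND flies(b) -> penguin(obj2)]. Adds active(obj2), penguin(obj2).
Round 3: (7) [active(obj2) AND penguin(obj2) AND flies(b) -> small(b)]. Adds small(b).
Round 4: (6) [small(b) -> hot(a)]; (9) [small(b) AND flies(b) -> locked(b)]. Adds hot(a), locked(b).
hot(a) first appears in round 4.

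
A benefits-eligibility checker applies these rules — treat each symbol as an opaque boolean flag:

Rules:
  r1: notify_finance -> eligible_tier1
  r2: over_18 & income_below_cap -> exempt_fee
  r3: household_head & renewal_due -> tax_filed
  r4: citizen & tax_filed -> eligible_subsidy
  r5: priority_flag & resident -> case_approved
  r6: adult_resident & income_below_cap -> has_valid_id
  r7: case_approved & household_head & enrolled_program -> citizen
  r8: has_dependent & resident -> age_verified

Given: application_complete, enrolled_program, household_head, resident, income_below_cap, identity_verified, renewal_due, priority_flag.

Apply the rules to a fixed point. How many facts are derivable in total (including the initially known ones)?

12

Round 1 — r3, r5, derive tax_filed, case_approved.
Round 2 — r7, derive citizen.
Round 3 — r4, derive eligible_subsidy.
Closure: {application_complete, case_approved, citizen, eligible_subsidy, enrolled_program, household_head, identity_verified, income_below_cap, priority_flag, renewal_due, resident, tax_filed} — 12 facts.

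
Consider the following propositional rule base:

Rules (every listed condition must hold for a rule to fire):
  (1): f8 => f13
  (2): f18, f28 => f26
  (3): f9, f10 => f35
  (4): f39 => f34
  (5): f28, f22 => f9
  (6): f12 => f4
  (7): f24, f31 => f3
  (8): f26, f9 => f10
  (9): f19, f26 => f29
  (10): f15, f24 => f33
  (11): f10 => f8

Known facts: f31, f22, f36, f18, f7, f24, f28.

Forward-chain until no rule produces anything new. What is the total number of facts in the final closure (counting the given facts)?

Round 1: (2) [f18, f28 => f26]; (5) [f28, f22 => f9]; (7) [f24, f31 => f3]. New: f26, f9, f3.
Round 2: (8) [f26, f9 => f10]. New: f10.
Round 3: (3) [f9, f10 => f35]; (11) [f10 => f8]. New: f35, f8.
Round 4: (1) [f8 => f13]. New: f13.
Closure: {f10, f13, f18, f22, f24, f26, f28, f3, f31, f35, f36, f7, f8, f9} — 14 facts.

14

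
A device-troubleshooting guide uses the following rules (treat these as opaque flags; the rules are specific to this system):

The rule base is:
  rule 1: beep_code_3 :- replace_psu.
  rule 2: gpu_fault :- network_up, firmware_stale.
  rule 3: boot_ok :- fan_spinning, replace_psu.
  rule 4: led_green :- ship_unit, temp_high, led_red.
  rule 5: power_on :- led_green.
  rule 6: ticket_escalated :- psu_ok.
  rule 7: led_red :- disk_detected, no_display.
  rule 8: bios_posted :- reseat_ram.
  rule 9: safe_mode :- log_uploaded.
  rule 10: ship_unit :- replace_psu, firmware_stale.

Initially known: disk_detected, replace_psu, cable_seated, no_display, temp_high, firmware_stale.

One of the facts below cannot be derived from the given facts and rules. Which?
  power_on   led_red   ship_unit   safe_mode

Round 1: rule 1 [beep_code_3 :- replace_psu.]; rule 7 [led_red :- disk_detected, no_display.]; rule 10 [ship_unit :- replace_psu, firmware_stale.]. New: beep_code_3, led_red, ship_unit.
Round 2: rule 4 [led_green :- ship_unit, temp_high, led_red.]. New: led_green.
Round 3: rule 5 [power_on :- led_green.]. New: power_on.
Derived: ship_unit (round 1), power_on (round 3), led_red (round 1). safe_mode never appears in any round.

safe_mode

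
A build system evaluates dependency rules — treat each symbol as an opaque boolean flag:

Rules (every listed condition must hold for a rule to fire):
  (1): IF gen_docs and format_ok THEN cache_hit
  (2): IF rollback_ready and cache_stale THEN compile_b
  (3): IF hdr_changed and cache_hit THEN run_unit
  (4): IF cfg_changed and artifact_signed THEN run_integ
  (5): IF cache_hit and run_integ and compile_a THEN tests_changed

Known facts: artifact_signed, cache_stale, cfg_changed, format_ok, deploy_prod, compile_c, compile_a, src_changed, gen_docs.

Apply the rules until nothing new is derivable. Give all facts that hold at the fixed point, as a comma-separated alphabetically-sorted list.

Round 1 — (1), (4), derive cache_hit, run_integ.
Round 2 — (5), derive tests_changed.

artifact_signed, cache_hit, cache_stale, cfg_changed, compile_a, compile_c, deploy_prod, format_ok, gen_docs, run_integ, src_changed, tests_changed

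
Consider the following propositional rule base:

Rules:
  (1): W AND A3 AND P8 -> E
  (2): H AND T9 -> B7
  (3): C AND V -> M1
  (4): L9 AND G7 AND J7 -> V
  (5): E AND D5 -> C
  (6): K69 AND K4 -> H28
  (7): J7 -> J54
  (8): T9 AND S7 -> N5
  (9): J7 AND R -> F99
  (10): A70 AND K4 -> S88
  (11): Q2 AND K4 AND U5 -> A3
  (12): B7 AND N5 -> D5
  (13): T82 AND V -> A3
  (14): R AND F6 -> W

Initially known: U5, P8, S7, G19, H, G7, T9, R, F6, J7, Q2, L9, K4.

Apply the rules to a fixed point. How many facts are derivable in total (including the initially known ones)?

[1] (2) [H AND T9 -> B7]; (4) [L9 AND G7 AND J7 -> V]; (7) [J7 -> J54]; (8) [T9 AND S7 -> N5]; (9) [J7 AND R -> F99]; (11) [Q2 AND K4 AND U5 -> A3]; (14) [R AND F6 -> W]. ⇒ new: B7, V, J54, N5, F99, A3, W.
[2] (1) [W AND A3 AND P8 -> E]; (12) [B7 AND N5 -> D5]. ⇒ new: E, D5.
[3] (5) [E AND D5 -> C]. ⇒ new: C.
[4] (3) [C AND V -> M1]. ⇒ new: M1.
Closure: {A3, B7, C, D5, E, F6, F99, G19, G7, H, J54, J7, K4, L9, M1, N5, P8, Q2, R, S7, T9, U5, V, W} — 24 facts.

24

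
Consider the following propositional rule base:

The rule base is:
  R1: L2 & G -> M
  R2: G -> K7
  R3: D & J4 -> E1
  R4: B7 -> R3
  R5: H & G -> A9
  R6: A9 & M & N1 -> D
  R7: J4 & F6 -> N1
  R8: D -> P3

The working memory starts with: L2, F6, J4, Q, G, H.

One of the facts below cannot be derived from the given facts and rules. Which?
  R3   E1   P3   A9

[1] R1 [L2 & G -> M]; R2 [G -> K7]; R5 [H & G -> A9]; R7 [J4 & F6 -> N1]. ⇒ new: M, K7, A9, N1.
[2] R6 [A9 & M & N1 -> D]. ⇒ new: D.
[3] R3 [D & J4 -> E1]; R8 [D -> P3]. ⇒ new: E1, P3.
Derived: A9 (round 1), P3 (round 3), E1 (round 3). R3 never appears in any round.

R3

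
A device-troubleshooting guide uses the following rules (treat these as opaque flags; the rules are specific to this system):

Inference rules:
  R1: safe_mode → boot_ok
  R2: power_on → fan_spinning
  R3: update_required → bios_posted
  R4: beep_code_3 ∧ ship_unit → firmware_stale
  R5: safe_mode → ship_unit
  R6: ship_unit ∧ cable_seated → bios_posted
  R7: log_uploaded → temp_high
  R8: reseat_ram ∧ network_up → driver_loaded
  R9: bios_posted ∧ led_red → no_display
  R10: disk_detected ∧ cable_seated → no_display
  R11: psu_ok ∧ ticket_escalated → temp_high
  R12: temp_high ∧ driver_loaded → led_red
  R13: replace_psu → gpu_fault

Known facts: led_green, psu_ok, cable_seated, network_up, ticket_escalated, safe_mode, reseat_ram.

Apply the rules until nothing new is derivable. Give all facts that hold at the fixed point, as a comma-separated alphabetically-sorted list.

bios_posted, boot_ok, cable_seated, driver_loaded, led_green, led_red, network_up, no_display, psu_ok, reseat_ram, safe_mode, ship_unit, temp_high, ticket_escalated

[1] R1 [safe_mode → boot_ok]; R5 [safe_mode → ship_unit]; R8 [reseat_ram ∧ network_up → driver_loaded]; R11 [psu_ok ∧ ticket_escalated → temp_high]. ⇒ new: boot_ok, ship_unit, driver_loaded, temp_high.
[2] R6 [ship_unit ∧ cable_seated → bios_posted]; R12 [temp_high ∧ driver_loaded → led_red]. ⇒ new: bios_posted, led_red.
[3] R9 [bios_posted ∧ led_red → no_display]. ⇒ new: no_display.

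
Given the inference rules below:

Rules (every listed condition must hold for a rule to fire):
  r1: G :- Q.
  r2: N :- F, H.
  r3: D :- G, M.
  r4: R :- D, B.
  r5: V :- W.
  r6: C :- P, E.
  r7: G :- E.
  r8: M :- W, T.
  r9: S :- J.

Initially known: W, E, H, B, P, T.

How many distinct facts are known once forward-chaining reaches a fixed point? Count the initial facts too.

Round 1 — r5, r6, r7, r8, derive V, C, G, M.
Round 2 — r3, derive D.
Round 3 — r4, derive R.
Closure: {B, C, D, E, G, H, M, P, R, T, V, W} — 12 facts.

12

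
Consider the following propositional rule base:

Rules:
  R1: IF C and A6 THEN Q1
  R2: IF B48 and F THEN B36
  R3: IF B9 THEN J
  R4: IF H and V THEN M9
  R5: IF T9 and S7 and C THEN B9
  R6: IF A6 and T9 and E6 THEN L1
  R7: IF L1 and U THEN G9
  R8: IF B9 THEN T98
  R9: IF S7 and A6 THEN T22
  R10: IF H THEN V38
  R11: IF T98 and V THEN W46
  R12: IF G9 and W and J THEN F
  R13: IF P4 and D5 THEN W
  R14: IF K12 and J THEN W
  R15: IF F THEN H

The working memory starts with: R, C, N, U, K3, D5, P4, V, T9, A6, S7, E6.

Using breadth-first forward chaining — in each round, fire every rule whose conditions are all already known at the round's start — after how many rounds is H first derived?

Round 1: R1 [IF C and A6 THEN Q1]; R5 [IF T9 and S7 and C THEN B9]; R6 [IF A6 and T9 and E6 THEN L1]; R9 [IF S7 and A6 THEN T22]; R13 [IF P4 and D5 THEN W]. New: Q1, B9, L1, T22, W.
Round 2: R3 [IF B9 THEN J]; R7 [IF L1 and U THEN G9]; R8 [IF B9 THEN T98]. New: J, G9, T98.
Round 3: R11 [IF T98 and V THEN W46]; R12 [IF G9 and W and J THEN F]. New: W46, F.
Round 4: R15 [IF F THEN H]. New: H.
H first appears in round 4.

4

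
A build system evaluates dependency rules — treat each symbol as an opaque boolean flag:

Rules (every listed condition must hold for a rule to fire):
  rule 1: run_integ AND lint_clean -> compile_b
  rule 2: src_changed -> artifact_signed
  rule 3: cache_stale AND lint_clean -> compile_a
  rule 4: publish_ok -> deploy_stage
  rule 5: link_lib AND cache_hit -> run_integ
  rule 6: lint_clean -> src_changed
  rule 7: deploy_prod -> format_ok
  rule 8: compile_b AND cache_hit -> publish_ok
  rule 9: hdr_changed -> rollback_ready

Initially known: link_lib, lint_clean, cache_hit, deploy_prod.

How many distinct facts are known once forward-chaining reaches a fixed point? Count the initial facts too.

Round 1 — rule 5, rule 6, rule 7, derive run_integ, src_changed, format_ok.
Round 2 — rule 1, rule 2, derive compile_b, artifact_signed.
Round 3 — rule 8, derive publish_ok.
Round 4 — rule 4, derive deploy_stage.
Closure: {artifact_signed, cache_hit, compile_b, deploy_prod, deploy_stage, format_ok, link_lib, lint_clean, publish_ok, run_integ, src_changed} — 11 facts.

11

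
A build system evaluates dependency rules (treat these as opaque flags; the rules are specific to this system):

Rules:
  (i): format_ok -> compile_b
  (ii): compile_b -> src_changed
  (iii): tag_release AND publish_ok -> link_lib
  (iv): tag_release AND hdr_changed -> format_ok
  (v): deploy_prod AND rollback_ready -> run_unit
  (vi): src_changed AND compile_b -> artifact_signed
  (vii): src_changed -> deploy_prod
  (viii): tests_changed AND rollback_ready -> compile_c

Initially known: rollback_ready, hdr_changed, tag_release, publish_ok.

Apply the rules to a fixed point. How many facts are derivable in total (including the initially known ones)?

Round 1 fires (iii), (iv), giving link_lib, format_ok.
Round 2 fires (i), giving compile_b.
Round 3 fires (ii), giving src_changed.
Round 4 fires (vi), (vii), giving artifact_signed, deploy_prod.
Round 5 fires (v), giving run_unit.
Closure: {artifact_signed, compile_b, deploy_prod, format_ok, hdr_changed, link_lib, publish_ok, rollback_ready, run_unit, src_changed, tag_release} — 11 facts.

11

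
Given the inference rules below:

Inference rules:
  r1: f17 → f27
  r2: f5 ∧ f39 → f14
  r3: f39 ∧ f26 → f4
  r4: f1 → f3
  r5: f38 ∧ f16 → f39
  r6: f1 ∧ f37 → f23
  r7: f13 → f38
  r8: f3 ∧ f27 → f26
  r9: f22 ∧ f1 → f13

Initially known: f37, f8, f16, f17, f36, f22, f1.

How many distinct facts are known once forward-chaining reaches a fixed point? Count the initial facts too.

Round 1: r1 [f17 → f27]; r4 [f1 → f3]; r6 [f1 ∧ f37 → f23]; r9 [f22 ∧ f1 → f13]. New: f27, f3, f23, f13.
Round 2: r7 [f13 → f38]; r8 [f3 ∧ f27 → f26]. New: f38, f26.
Round 3: r5 [f38 ∧ f16 → f39]. New: f39.
Round 4: r3 [f39 ∧ f26 → f4]. New: f4.
Closure: {f1, f13, f16, f17, f22, f23, f26, f27, f3, f36, f37, f38, f39, f4, f8} — 15 facts.

15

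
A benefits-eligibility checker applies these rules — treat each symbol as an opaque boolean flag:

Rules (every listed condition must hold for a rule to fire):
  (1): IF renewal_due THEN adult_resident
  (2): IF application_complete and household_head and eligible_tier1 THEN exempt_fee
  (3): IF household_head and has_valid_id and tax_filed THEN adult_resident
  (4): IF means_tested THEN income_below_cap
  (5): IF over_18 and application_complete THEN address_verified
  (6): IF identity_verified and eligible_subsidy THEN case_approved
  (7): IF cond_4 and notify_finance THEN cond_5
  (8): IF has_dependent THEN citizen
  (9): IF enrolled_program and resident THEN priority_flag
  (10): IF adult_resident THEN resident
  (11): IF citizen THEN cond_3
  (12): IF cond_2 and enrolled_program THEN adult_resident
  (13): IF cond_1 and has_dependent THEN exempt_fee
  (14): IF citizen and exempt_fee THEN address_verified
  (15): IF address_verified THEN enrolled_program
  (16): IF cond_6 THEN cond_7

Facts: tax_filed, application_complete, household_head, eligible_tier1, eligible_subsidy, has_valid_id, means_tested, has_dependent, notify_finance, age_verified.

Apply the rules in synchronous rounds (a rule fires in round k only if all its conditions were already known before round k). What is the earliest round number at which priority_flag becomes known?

Round 1: (2) [IF application_complete and household_head and eligible_tier1 THEN exempt_fee]; (3) [IF household_head and has_valid_id and tax_filed THEN adult_resident]; (4) [IF means_tested THEN income_below_cap]; (8) [IF has_dependent THEN citizen]. Adds exempt_fee, adult_resident, income_below_cap, citizen.
Round 2: (10) [IF adult_resident THEN resident]; (11) [IF citizen THEN cond_3]; (14) [IF citizen and exempt_fee THEN address_verified]. Adds resident, cond_3, address_verified.
Round 3: (15) [IF address_verified THEN enrolled_program]. Adds enrolled_program.
Round 4: (9) [IF enrolled_program and resident THEN priority_flag]. Adds priority_flag.
priority_flag first appears in round 4.

4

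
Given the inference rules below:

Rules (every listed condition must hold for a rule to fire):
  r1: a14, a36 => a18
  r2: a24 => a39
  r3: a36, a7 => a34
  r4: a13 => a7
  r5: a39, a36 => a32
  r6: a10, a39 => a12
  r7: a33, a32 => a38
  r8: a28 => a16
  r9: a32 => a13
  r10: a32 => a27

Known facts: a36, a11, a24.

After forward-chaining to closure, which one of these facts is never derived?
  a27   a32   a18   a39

Round 1: r2 [a24 => a39]. Adds a39.
Round 2: r5 [a39, a36 => a32]. Adds a32.
Round 3: r9 [a32 => a13]; r10 [a32 => a27]. Adds a13, a27.
Round 4: r4 [a13 => a7]. Adds a7.
Round 5: r3 [a36, a7 => a34]. Adds a34.
Derived: a39 (round 1), a32 (round 2), a27 (round 3). a18 never appears in any round.

a18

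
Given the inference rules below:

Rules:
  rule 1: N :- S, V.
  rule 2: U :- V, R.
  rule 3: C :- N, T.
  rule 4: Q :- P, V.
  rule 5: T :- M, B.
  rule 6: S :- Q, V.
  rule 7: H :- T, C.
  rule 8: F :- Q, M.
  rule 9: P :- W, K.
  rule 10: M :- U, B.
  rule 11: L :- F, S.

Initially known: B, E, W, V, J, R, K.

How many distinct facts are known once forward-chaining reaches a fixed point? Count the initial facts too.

[1] rule 2 [U :- V, R.]; rule 9 [P :- W, K.]. ⇒ new: U, P.
[2] rule 4 [Q :- P, V.]; rule 10 [M :- U, B.]. ⇒ new: Q, M.
[3] rule 5 [T :- M, B.]; rule 6 [S :- Q, V.]; rule 8 [F :- Q, M.]. ⇒ new: T, S, F.
[4] rule 1 [N :- S, V.]; rule 11 [L :- F, S.]. ⇒ new: N, L.
[5] rule 3 [C :- N, T.]. ⇒ new: C.
[6] rule 7 [H :- T, C.]. ⇒ new: H.
Closure: {B, C, E, F, H, J, K, L, M, N, P, Q, R, S, T, U, V, W} — 18 facts.

18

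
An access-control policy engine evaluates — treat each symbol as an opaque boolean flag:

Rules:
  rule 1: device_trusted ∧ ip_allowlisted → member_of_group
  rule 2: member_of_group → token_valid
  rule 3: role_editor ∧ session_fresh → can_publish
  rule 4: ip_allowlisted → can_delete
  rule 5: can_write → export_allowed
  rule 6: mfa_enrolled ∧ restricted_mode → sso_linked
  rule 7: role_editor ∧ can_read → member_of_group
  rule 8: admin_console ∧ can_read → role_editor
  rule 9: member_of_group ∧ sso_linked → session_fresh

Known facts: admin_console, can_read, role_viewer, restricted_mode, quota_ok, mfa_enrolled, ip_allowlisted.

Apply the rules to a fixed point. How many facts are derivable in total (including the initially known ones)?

[1] rule 4 [ip_allowlisted → can_delete]; rule 6 [mfa_enrolled ∧ restricted_mode → sso_linked]; rule 8 [admin_console ∧ can_read → role_editor]. ⇒ new: can_delete, sso_linked, role_editor.
[2] rule 7 [role_editor ∧ can_read → member_of_group]. ⇒ new: member_of_group.
[3] rule 2 [member_of_group → token_valid]; rule 9 [member_of_group ∧ sso_linked → session_fresh]. ⇒ new: token_valid, session_fresh.
[4] rule 3 [role_editor ∧ session_fresh → can_publish]. ⇒ new: can_publish.
Closure: {admin_console, can_delete, can_publish, can_read, ip_allowlisted, member_of_group, mfa_enrolled, quota_ok, restricted_mode, role_editor, role_viewer, session_fresh, sso_linked, token_valid} — 14 facts.

14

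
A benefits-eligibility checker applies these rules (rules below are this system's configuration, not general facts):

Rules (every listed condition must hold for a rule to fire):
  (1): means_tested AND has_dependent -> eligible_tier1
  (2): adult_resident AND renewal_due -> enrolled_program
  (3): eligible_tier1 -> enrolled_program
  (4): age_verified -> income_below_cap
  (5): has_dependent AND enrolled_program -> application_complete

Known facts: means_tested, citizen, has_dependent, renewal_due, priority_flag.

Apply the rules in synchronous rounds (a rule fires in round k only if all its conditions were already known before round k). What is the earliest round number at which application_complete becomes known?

3

Round 1 fires (1), giving eligible_tier1.
Round 2 fires (3), giving enrolled_program.
Round 3 fires (5), giving application_complete.
application_complete first appears in round 3.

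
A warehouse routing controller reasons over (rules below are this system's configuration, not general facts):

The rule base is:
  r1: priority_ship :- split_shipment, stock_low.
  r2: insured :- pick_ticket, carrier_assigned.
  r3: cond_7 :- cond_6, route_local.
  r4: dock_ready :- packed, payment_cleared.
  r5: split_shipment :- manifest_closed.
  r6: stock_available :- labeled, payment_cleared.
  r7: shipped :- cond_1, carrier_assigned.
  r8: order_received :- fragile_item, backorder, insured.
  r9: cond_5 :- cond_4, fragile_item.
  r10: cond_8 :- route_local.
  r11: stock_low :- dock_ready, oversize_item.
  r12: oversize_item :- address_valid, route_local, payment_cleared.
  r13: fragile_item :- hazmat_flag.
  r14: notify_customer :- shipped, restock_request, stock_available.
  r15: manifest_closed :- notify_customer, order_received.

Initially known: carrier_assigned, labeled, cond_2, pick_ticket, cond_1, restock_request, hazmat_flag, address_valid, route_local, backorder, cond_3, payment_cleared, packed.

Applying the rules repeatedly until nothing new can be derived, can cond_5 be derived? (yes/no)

[1] r2 [insured :- pick_ticket, carrier_assigned.]; r4 [dock_ready :- packed, payment_cleared.]; r6 [stock_available :- labeled, payment_cleared.]; r7 [shipped :- cond_1, carrier_assigned.]; r10 [cond_8 :- route_local.]; r12 [oversize_item :- address_valid, route_local, payment_cleared.]; r13 [fragile_item :- hazmat_flag.]. ⇒ new: insured, dock_ready, stock_available, shipped, cond_8, oversize_item, fragile_item.
[2] r8 [order_received :- fragile_item, backorder, insured.]; r11 [stock_low :- dock_ready, oversize_item.]; r14 [notify_customer :- shipped, restock_request, stock_available.]. ⇒ new: order_received, stock_low, notify_customer.
[3] r15 [manifest_closed :- notify_customer, order_received.]. ⇒ new: manifest_closed.
[4] r5 [split_shipment :- manifest_closed.]. ⇒ new: split_shipment.
[5] r1 [priority_ship :- split_shipment, stock_low.]. ⇒ new: priority_ship.
Fixed point reached. cond_5 is concluded only by r9; r9 needs cond_4 (never derived).

no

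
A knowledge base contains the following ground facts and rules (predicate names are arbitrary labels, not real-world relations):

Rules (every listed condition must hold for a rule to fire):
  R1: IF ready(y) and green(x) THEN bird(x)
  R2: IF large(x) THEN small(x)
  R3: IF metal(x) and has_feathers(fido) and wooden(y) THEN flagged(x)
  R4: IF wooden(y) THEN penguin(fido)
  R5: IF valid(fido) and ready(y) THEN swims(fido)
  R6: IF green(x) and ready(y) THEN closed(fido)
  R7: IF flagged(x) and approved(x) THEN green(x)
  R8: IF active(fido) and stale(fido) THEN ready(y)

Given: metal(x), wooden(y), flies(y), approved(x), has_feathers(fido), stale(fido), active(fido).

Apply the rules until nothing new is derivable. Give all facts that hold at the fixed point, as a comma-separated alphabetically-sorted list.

Round 1: R3 [IF metal(x) and has_feathers(fido) and wooden(y) THEN flagged(x)]; R4 [IF wooden(y) THEN penguin(fido)]; R8 [IF active(fido) and stale(fido) THEN ready(y)]. Adds flagged(x), penguin(fido), ready(y).
Round 2: R7 [IF flagged(x) and approved(x) THEN green(x)]. Adds green(x).
Round 3: R1 [IF ready(y) and green(x) THEN bird(x)]; R6 [IF green(x) and ready(y) THEN closed(fido)]. Adds bird(x), closed(fido).

active(fido), approved(x), bird(x), closed(fido), flagged(x), flies(y), green(x), has_feathers(fido), metal(x), penguin(fido), ready(y), stale(fido), wooden(y)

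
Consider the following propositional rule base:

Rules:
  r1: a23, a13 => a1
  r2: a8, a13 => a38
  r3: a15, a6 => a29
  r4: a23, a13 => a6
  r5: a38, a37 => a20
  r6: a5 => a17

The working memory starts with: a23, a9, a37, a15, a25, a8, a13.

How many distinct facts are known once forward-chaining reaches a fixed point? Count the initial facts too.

Round 1 fires r1, r2, r4, giving a1, a38, a6.
Round 2 fires r3, r5, giving a29, a20.
Closure: {a1, a13, a15, a20, a23, a25, a29, a37, a38, a6, a8, a9} — 12 facts.

12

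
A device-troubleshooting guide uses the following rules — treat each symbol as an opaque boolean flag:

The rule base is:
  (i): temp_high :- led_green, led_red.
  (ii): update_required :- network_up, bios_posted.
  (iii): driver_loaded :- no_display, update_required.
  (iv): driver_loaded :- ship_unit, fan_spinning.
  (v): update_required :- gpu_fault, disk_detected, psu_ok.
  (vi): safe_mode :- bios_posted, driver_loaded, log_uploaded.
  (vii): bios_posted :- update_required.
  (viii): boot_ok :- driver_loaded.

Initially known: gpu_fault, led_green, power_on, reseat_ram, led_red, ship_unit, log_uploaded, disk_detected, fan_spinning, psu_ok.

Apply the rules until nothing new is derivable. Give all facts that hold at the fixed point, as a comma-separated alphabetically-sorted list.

Round 1: (i) [temp_high :- led_green, led_red.]; (iv) [driver_loaded :- ship_unit, fan_spinning.]; (v) [update_required :- gpu_fault, disk_detected, psu_ok.]. Adds temp_high, driver_loaded, update_required.
Round 2: (vii) [bios_posted :- update_required.]; (viii) [boot_ok :- driver_loaded.]. Adds bios_posted, boot_ok.
Round 3: (vi) [safe_mode :- bios_posted, driver_loaded, log_uploaded.]. Adds safe_mode.

bios_posted, boot_ok, disk_detected, driver_loaded, fan_spinning, gpu_fault, led_green, led_red, log_uploaded, power_on, psu_ok, reseat_ram, safe_mode, ship_unit, temp_high, update_required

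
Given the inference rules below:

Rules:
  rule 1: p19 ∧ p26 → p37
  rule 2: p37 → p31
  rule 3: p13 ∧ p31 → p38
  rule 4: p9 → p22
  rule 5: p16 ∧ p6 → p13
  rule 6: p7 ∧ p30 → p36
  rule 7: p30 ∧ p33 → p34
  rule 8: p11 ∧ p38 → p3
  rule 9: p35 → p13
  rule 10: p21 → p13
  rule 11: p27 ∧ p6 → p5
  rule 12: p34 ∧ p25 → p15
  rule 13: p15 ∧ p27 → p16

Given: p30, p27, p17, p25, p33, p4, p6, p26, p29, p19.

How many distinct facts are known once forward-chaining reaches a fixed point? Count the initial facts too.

18

[1] rule 1 [p19 ∧ p26 → p37]; rule 7 [p30 ∧ p33 → p34]; rule 11 [p27 ∧ p6 → p5]. ⇒ new: p37, p34, p5.
[2] rule 2 [p37 → p31]; rule 12 [p34 ∧ p25 → p15]. ⇒ new: p31, p15.
[3] rule 13 [p15 ∧ p27 → p16]. ⇒ new: p16.
[4] rule 5 [p16 ∧ p6 → p13]. ⇒ new: p13.
[5] rule 3 [p13 ∧ p31 → p38]. ⇒ new: p38.
Closure: {p13, p15, p16, p17, p19, p25, p26, p27, p29, p30, p31, p33, p34, p37, p38, p4, p5, p6} — 18 facts.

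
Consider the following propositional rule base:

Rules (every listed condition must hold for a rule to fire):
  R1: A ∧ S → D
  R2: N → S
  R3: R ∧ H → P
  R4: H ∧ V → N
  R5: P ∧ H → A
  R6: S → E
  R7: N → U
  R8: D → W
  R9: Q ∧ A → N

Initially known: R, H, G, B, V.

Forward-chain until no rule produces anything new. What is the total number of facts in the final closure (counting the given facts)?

Round 1: R3 [R ∧ H → P]; R4 [H ∧ V → N]. Adds P, N.
Round 2: R2 [N → S]; R5 [P ∧ H → A]; R7 [N → U]. Adds S, A, U.
Round 3: R1 [A ∧ S → D]; R6 [S → E]. Adds D, E.
Round 4: R8 [D → W]. Adds W.
Closure: {A, B, D, E, G, H, N, P, R, S, U, V, W} — 13 facts.

13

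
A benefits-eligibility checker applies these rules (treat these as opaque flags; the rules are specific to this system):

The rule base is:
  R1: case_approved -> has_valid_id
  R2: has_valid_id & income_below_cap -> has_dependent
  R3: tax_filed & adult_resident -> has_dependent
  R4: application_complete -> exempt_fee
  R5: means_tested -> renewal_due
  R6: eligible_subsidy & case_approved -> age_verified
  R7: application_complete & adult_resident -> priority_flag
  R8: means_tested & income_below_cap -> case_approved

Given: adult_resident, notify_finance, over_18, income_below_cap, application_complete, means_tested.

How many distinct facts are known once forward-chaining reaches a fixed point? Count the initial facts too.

Round 1: R4 [application_complete -> exempt_fee]; R5 [means_tested -> renewal_due]; R7 [application_complete & adult_resident -> priority_flag]; R8 [means_tested & income_below_cap -> case_approved]. New: exempt_fee, renewal_due, priority_flag, case_approved.
Round 2: R1 [case_approved -> has_valid_id]. New: has_valid_id.
Round 3: R2 [has_valid_id & income_below_cap -> has_dependent]. New: has_dependent.
Closure: {adult_resident, application_complete, case_approved, exempt_fee, has_dependent, has_valid_id, income_below_cap, means_tested, notify_finance, over_18, priority_flag, renewal_due} — 12 facts.

12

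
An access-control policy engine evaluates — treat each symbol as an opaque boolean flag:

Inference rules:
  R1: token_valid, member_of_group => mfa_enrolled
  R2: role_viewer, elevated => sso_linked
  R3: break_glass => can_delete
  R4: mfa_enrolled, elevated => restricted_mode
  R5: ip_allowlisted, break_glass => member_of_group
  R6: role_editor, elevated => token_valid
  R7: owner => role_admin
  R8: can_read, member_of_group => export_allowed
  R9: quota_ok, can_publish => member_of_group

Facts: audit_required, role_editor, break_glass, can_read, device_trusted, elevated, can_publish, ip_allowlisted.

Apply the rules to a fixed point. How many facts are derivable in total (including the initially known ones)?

14

Round 1: R3 [break_glass => can_delete]; R5 [ip_allowlisted, break_glass => member_of_group]; R6 [role_editor, elevated => token_valid]. New: can_delete, member_of_group, token_valid.
Round 2: R1 [token_valid, member_of_group => mfa_enrolled]; R8 [can_read, member_of_group => export_allowed]. New: mfa_enrolled, export_allowed.
Round 3: R4 [mfa_enrolled, elevated => restricted_mode]. New: restricted_mode.
Closure: {audit_required, break_glass, can_delete, can_publish, can_read, device_trusted, elevated, export_allowed, ip_allowlisted, member_of_group, mfa_enrolled, restricted_mode, role_editor, token_valid} — 14 facts.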